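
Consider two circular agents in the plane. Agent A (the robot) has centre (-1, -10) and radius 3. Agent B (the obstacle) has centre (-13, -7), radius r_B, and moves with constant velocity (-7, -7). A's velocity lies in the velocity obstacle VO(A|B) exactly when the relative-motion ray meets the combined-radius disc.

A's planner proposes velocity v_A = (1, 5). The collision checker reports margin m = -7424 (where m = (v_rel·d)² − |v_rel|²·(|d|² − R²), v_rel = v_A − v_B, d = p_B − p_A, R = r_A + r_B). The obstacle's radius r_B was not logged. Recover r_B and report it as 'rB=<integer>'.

m = -7424
d = (-12, 3);  v_rel = (8, 12),  |v_rel|² = 208
v_rel×d = (8)·(3) − (12)·(-12) = 168
since m = R²·208 − 168²:  R² = (28224 + -7424) / 208 = 100
R = √100 = 10  ⇒  r_B = 10 − 3 = 7

rB=7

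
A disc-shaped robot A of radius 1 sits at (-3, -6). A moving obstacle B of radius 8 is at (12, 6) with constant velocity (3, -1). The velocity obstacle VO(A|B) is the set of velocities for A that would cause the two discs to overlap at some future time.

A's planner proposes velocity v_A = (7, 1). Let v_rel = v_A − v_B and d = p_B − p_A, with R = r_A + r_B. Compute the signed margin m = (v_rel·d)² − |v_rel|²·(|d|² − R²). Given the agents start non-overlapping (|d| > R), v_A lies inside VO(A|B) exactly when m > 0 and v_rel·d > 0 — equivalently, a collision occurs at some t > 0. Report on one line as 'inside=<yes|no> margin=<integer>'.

d = (15, 12),  |d|² = 369;  R = 1+8 = 9,  c = 369−9² = 288
v_rel = (4, 2),  |v_rel|² = 20;  v_rel·d = (4)·(15) + (2)·(12) = 84
20·t² − 168·t + 288 = 0  ⇒  m = 84² − 20·288 = 1296
m = 1296 > 0,  v_rel·d = 84 > 0  ⇒  inside

inside=yes margin=1296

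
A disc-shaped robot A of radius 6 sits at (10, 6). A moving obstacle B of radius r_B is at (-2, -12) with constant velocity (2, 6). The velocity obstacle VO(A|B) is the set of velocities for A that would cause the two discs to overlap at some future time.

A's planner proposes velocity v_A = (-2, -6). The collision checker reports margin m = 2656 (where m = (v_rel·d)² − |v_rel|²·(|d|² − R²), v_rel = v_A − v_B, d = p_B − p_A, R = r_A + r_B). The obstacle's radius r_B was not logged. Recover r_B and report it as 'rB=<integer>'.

m = 2656
d = (-12, -18);  v_rel = (-4, -12),  |v_rel|² = 160
v_rel×d = (-4)·(-18) − (-12)·(-12) = -72
since m = R²·160 − (-72)²:  R² = (5184 + 2656) / 160 = 49
R = √49 = 7  ⇒  r_B = 7 − 6 = 1

rB=1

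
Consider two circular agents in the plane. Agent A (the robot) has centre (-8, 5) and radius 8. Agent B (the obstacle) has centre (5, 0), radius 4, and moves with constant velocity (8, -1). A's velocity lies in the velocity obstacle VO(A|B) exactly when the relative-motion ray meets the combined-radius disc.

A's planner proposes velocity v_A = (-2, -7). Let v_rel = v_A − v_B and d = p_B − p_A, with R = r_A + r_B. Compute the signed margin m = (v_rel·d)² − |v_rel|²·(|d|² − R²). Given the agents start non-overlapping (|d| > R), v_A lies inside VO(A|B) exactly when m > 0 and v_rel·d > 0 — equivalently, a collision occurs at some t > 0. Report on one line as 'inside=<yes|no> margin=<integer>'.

d = (13, -5),  |d|² = 194;  R = 8+4 = 12,  c = 194−12² = 50
v_rel = (-10, -6),  |v_rel|² = 136;  v_rel·d = (-10)·(13) + (-6)·(-5) = -100
136·t² + 200·t + 50 = 0  ⇒  m = (-100)² − 136·50 = 3200
m = 3200 > 0,  v_rel·d = -100 < 0  ⇒  outside

inside=no margin=3200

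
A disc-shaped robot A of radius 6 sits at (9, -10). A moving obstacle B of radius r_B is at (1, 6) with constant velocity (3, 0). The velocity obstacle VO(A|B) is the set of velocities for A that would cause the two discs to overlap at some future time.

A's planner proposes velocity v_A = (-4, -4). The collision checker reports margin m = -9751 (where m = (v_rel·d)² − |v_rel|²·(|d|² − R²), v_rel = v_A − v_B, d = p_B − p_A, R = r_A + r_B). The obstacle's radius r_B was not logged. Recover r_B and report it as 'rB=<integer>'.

m = -9751
d = (-8, 16);  v_rel = (-7, -4),  |v_rel|² = 65
v_rel×d = (-7)·(16) − (-4)·(-8) = -144
since m = R²·65 − (-144)²:  R² = (20736 + -9751) / 65 = 169
R = √169 = 13  ⇒  r_B = 13 − 6 = 7

rB=7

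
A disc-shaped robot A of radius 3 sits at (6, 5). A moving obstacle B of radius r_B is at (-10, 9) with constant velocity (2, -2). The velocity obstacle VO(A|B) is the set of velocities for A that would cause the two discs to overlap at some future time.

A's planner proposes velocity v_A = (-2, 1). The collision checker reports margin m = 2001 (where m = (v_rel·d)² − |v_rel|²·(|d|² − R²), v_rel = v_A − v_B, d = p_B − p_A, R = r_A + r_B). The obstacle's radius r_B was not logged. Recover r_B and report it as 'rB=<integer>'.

m = 2001
d = (-16, 4);  v_rel = (-4, 3),  |v_rel|² = 25
v_rel×d = (-4)·(4) − (3)·(-16) = 32
since m = R²·25 − 32²:  R² = (1024 + 2001) / 25 = 121
R = √121 = 11  ⇒  r_B = 11 − 3 = 8

rB=8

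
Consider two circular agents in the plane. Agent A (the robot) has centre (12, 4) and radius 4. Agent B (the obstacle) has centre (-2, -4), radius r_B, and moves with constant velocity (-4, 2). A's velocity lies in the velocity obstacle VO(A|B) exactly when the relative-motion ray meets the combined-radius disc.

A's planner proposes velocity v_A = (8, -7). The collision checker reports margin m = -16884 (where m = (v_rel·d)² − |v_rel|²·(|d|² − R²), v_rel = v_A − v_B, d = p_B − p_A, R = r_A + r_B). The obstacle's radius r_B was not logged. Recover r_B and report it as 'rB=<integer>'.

m = -16884
d = (-14, -8);  v_rel = (12, -9),  |v_rel|² = 225
v_rel×d = (12)·(-8) − (-9)·(-14) = -222
since m = R²·225 − (-222)²:  R² = (49284 + -16884) / 225 = 144
R = √144 = 12  ⇒  r_B = 12 − 4 = 8

rB=8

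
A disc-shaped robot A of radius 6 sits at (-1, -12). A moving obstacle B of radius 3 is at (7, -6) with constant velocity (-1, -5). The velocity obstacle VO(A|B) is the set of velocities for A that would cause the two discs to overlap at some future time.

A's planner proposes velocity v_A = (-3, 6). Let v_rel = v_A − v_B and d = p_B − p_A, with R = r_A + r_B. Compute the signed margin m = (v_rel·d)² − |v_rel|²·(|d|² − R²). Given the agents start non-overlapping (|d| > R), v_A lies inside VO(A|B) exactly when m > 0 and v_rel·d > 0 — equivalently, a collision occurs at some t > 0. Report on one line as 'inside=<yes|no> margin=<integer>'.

d = (8, 6),  |d|² = 100;  R = 6+3 = 9,  c = 100−9² = 19
v_rel = (-2, 11),  |v_rel|² = 125;  v_rel·d = (-2)·(8) + (11)·(6) = 50
125·t² − 100·t + 19 = 0  ⇒  m = 50² − 125·19 = 125
m = 125 > 0,  v_rel·d = 50 > 0  ⇒  inside

inside=yes margin=125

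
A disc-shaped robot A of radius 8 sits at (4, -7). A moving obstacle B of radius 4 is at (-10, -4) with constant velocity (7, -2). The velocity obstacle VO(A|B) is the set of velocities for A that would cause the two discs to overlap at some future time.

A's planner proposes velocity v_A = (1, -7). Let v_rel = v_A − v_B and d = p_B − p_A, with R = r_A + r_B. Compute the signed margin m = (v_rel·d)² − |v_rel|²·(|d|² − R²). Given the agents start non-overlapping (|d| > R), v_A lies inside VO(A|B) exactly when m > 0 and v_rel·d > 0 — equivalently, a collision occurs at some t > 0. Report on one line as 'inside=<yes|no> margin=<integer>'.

d = (-14, 3),  |d|² = 205;  R = 8+4 = 12,  c = 205−12² = 61
v_rel = (-6, -5),  |v_rel|² = 61;  v_rel·d = (-6)·(-14) + (-5)·(3) = 69
61·t² − 138·t + 61 = 0  ⇒  m = 69² − 61·61 = 1040
m = 1040 > 0,  v_rel·d = 69 > 0  ⇒  inside

inside=yes margin=1040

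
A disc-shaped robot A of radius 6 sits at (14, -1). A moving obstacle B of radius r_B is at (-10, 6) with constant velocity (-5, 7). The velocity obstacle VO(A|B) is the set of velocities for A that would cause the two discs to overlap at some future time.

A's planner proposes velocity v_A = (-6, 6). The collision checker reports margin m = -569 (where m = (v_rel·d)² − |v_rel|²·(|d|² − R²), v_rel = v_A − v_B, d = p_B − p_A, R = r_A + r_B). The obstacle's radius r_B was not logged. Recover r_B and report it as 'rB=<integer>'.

m = -569
d = (-24, 7);  v_rel = (-1, -1),  |v_rel|² = 2
v_rel×d = (-1)·(7) − (-1)·(-24) = -31
since m = R²·2 − (-31)²:  R² = (961 + -569) / 2 = 196
R = √196 = 14  ⇒  r_B = 14 − 6 = 8

rB=8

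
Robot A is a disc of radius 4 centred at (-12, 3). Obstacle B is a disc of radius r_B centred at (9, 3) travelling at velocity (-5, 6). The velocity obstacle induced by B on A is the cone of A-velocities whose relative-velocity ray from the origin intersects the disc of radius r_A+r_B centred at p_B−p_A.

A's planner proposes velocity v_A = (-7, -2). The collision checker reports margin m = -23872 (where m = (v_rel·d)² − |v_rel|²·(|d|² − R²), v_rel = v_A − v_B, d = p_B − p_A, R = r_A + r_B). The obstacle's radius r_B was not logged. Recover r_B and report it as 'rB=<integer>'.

m = -23872
d = (21, 0);  v_rel = (-2, -8),  |v_rel|² = 68
v_rel×d = (-2)·(0) − (-8)·(21) = 168
since m = R²·68 − 168²:  R² = (28224 + -23872) / 68 = 64
R = √64 = 8  ⇒  r_B = 8 − 4 = 4

rB=4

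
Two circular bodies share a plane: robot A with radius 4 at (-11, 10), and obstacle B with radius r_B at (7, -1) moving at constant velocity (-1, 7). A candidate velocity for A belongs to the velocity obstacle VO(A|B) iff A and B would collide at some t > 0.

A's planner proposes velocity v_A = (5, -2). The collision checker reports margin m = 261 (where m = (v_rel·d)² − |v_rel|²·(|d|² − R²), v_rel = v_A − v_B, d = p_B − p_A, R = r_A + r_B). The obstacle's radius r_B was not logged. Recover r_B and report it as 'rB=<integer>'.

m = 261
d = (18, -11);  v_rel = (6, -9),  |v_rel|² = 117
v_rel×d = (6)·(-11) − (-9)·(18) = 96
since m = R²·117 − 96²:  R² = (9216 + 261) / 117 = 81
R = √81 = 9  ⇒  r_B = 9 − 4 = 5

rB=5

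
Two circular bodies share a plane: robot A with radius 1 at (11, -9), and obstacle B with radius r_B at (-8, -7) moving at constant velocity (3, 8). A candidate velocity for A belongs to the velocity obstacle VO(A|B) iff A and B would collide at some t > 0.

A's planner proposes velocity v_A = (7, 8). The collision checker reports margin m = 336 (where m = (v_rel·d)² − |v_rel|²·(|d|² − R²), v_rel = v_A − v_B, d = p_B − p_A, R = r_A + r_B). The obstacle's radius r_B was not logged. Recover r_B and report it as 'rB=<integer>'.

m = 336
d = (-19, 2);  v_rel = (4, 0),  |v_rel|² = 16
v_rel×d = (4)·(2) − (0)·(-19) = 8
since m = R²·16 − 8²:  R² = (64 + 336) / 16 = 25
R = √25 = 5  ⇒  r_B = 5 − 1 = 4

rB=4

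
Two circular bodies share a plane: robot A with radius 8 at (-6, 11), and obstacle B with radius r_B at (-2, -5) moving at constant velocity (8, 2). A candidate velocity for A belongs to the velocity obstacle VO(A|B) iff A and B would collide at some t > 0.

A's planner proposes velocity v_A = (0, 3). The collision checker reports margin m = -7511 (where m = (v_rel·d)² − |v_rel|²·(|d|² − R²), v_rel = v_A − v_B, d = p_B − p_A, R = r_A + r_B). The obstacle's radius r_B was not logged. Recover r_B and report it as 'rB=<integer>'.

m = -7511
d = (4, -16);  v_rel = (-8, 1),  |v_rel|² = 65
v_rel×d = (-8)·(-16) − (1)·(4) = 124
since m = R²·65 − 124²:  R² = (15376 + -7511) / 65 = 121
R = √121 = 11  ⇒  r_B = 11 − 8 = 3

rB=3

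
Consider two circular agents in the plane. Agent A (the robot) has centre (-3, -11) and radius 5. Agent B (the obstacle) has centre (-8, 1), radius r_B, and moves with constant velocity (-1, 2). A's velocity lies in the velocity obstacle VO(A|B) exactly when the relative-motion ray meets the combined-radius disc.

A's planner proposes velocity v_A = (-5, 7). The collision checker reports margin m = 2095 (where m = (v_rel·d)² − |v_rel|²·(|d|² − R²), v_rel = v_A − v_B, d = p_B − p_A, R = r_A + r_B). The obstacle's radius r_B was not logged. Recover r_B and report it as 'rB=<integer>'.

m = 2095
d = (-5, 12);  v_rel = (-4, 5),  |v_rel|² = 41
v_rel×d = (-4)·(12) − (5)·(-5) = -23
since m = R²·41 − (-23)²:  R² = (529 + 2095) / 41 = 64
R = √64 = 8  ⇒  r_B = 8 − 5 = 3

rB=3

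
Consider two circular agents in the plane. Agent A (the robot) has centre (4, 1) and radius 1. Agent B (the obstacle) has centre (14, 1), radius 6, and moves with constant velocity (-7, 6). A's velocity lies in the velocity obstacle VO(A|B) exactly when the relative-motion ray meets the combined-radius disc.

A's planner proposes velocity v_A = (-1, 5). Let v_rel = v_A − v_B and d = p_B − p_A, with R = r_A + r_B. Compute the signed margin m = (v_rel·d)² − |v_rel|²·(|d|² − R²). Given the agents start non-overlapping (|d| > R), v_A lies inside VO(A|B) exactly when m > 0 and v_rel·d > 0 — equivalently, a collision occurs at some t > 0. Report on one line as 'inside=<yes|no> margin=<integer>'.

d = (10, 0),  |d|² = 100;  R = 1+6 = 7,  c = 100−7² = 51
v_rel = (6, -1),  |v_rel|² = 37;  v_rel·d = (6)·(10) + (-1)·(0) = 60
37·t² − 120·t + 51 = 0  ⇒  m = 60² − 37·51 = 1713
m = 1713 > 0,  v_rel·d = 60 > 0  ⇒  inside

inside=yes margin=1713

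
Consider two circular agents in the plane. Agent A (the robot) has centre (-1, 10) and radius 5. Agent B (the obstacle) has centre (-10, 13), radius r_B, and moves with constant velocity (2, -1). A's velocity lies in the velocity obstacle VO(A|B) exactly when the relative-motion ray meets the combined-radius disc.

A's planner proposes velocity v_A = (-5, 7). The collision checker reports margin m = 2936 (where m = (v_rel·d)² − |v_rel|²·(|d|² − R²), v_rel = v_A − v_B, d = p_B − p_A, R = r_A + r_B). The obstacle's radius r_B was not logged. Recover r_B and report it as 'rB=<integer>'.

m = 2936
d = (-9, 3);  v_rel = (-7, 8),  |v_rel|² = 113
v_rel×d = (-7)·(3) − (8)·(-9) = 51
since m = R²·113 − 51²:  R² = (2601 + 2936) / 113 = 49
R = √49 = 7  ⇒  r_B = 7 − 5 = 2

rB=2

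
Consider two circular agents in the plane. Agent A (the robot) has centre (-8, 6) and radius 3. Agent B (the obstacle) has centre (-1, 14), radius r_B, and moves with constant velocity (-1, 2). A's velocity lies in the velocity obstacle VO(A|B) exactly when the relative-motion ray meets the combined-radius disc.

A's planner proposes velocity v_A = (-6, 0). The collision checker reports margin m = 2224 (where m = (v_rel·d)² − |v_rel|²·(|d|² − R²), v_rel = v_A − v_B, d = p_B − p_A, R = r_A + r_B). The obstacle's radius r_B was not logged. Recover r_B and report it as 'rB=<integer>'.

m = 2224
d = (7, 8);  v_rel = (-5, -2),  |v_rel|² = 29
v_rel×d = (-5)·(8) − (-2)·(7) = -26
since m = R²·29 − (-26)²:  R² = (676 + 2224) / 29 = 100
R = √100 = 10  ⇒  r_B = 10 − 3 = 7

rB=7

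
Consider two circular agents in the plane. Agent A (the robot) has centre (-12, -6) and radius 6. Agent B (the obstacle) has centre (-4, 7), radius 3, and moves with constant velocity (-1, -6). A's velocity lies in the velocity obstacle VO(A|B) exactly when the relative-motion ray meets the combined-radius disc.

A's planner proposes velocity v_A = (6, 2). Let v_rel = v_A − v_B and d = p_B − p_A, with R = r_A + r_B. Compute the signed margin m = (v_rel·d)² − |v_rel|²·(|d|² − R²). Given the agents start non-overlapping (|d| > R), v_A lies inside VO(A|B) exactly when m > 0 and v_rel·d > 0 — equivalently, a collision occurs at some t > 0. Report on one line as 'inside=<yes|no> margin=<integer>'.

d = (8, 13),  |d|² = 233;  R = 6+3 = 9,  c = 233−9² = 152
v_rel = (7, 8),  |v_rel|² = 113;  v_rel·d = (7)·(8) + (8)·(13) = 160
113·t² − 320·t + 152 = 0  ⇒  m = 160² − 113·152 = 8424
m = 8424 > 0,  v_rel·d = 160 > 0  ⇒  inside

inside=yes margin=8424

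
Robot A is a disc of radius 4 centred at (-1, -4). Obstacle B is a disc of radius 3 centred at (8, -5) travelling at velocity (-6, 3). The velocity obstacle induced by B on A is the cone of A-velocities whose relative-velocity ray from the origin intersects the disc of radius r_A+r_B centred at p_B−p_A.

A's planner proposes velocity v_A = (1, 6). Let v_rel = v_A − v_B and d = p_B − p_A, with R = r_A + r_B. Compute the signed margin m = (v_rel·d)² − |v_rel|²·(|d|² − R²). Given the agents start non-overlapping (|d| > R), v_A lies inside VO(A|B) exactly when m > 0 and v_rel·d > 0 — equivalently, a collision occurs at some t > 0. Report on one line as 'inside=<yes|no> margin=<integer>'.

d = (9, -1),  |d|² = 82;  R = 4+3 = 7,  c = 82−7² = 33
v_rel = (7, 3),  |v_rel|² = 58;  v_rel·d = (7)·(9) + (3)·(-1) = 60
58·t² − 120·t + 33 = 0  ⇒  m = 60² − 58·33 = 1686
m = 1686 > 0,  v_rel·d = 60 > 0  ⇒  inside

inside=yes margin=1686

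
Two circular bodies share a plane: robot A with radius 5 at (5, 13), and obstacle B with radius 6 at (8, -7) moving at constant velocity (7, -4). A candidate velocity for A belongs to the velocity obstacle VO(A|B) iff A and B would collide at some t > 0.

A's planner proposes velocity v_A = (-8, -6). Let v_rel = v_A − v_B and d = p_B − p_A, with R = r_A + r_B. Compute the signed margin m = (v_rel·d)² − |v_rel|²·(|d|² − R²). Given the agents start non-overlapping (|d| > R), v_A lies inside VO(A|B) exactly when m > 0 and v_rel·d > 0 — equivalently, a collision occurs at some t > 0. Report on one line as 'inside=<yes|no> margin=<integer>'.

d = (3, -20),  |d|² = 409;  R = 5+6 = 11,  c = 409−11² = 288
v_rel = (-15, -2),  |v_rel|² = 229;  v_rel·d = (-15)·(3) + (-2)·(-20) = -5
229·t² + 10·t + 288 = 0  ⇒  m = (-5)² − 229·288 = -65927
m = -65927 < 0,  v_rel·d = -5 < 0  ⇒  outside

inside=no margin=-65927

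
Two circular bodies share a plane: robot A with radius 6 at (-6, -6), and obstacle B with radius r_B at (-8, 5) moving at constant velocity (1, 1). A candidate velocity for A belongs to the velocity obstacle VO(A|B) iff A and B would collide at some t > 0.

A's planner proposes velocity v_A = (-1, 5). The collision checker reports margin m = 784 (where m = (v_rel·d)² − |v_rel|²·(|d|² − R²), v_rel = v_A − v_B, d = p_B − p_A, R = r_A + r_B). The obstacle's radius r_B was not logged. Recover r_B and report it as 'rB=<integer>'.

m = 784
d = (-2, 11);  v_rel = (-2, 4),  |v_rel|² = 20
v_rel×d = (-2)·(11) − (4)·(-2) = -14
since m = R²·20 − (-14)²:  R² = (196 + 784) / 20 = 49
R = √49 = 7  ⇒  r_B = 7 − 6 = 1

rB=1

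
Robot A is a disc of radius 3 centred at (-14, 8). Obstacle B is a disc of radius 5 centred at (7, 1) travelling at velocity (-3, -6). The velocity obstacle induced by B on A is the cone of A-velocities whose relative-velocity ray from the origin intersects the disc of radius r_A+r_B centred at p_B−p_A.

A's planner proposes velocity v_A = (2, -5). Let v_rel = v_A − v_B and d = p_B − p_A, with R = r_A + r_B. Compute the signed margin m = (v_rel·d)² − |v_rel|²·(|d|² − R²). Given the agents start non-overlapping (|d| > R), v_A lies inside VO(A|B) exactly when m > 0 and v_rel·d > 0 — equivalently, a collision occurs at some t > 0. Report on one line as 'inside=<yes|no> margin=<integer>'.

d = (21, -7),  |d|² = 490;  R = 3+5 = 8,  c = 490−8² = 426
v_rel = (5, 1),  |v_rel|² = 26;  v_rel·d = (5)·(21) + (1)·(-7) = 98
26·t² − 196·t + 426 = 0  ⇒  m = 98² − 26·426 = -1472
m = -1472 < 0,  v_rel·d = 98 > 0  ⇒  outside

inside=no margin=-1472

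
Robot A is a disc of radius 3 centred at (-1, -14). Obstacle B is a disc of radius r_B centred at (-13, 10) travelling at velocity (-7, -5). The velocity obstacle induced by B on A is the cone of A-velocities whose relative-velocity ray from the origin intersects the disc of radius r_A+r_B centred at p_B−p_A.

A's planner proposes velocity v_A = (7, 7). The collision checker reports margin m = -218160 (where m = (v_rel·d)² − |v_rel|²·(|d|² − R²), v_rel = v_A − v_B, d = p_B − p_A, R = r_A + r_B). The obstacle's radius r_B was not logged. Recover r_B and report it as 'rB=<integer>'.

m = -218160
d = (-12, 24);  v_rel = (14, 12),  |v_rel|² = 340
v_rel×d = (14)·(24) − (12)·(-12) = 480
since m = R²·340 − 480²:  R² = (230400 + -218160) / 340 = 36
R = √36 = 6  ⇒  r_B = 6 − 3 = 3

rB=3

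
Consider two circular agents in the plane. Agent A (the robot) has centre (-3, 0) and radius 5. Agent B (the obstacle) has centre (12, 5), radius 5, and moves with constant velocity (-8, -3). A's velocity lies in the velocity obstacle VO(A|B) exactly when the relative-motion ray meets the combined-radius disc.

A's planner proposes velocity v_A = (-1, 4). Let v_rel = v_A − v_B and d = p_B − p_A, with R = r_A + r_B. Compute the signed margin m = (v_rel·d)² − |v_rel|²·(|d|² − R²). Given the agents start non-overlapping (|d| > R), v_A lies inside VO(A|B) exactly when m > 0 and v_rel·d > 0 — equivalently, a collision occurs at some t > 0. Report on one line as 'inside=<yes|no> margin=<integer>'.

d = (15, 5),  |d|² = 250;  R = 5+5 = 10,  c = 250−10² = 150
v_rel = (7, 7),  |v_rel|² = 98;  v_rel·d = (7)·(15) + (7)·(5) = 140
98·t² − 280·t + 150 = 0  ⇒  m = 140² − 98·150 = 4900
m = 4900 > 0,  v_rel·d = 140 > 0  ⇒  inside

inside=yes margin=4900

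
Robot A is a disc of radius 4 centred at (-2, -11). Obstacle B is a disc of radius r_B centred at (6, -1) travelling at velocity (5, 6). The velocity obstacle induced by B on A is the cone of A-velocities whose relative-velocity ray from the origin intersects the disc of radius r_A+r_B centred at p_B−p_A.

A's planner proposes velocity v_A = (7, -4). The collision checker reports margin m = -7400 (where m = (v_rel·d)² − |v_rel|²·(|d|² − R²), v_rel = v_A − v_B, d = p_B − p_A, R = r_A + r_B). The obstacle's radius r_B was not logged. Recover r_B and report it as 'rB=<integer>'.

m = -7400
d = (8, 10);  v_rel = (2, -10),  |v_rel|² = 104
v_rel×d = (2)·(10) − (-10)·(8) = 100
since m = R²·104 − 100²:  R² = (10000 + -7400) / 104 = 25
R = √25 = 5  ⇒  r_B = 5 − 4 = 1

rB=1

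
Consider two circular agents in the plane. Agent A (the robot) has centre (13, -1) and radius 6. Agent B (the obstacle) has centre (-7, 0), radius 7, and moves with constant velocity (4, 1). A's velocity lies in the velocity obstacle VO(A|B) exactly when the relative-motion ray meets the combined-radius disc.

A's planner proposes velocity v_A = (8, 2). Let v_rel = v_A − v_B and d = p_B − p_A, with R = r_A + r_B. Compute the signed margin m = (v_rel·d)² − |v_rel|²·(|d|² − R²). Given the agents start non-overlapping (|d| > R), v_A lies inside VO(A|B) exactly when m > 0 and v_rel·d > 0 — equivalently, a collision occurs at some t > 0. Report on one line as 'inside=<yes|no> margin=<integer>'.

d = (-20, 1),  |d|² = 401;  R = 6+7 = 13,  c = 401−13² = 232
v_rel = (4, 1),  |v_rel|² = 17;  v_rel·d = (4)·(-20) + (1)·(1) = -79
17·t² + 158·t + 232 = 0  ⇒  m = (-79)² − 17·232 = 2297
m = 2297 > 0,  v_rel·d = -79 < 0  ⇒  outside

inside=no margin=2297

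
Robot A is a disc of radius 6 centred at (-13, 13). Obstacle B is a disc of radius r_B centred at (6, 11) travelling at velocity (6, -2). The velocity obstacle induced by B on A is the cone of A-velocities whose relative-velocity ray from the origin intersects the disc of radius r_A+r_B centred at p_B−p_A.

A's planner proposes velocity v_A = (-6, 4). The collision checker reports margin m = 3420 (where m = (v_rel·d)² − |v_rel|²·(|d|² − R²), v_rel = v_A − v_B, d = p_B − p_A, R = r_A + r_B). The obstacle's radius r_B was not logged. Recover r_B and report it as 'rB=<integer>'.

m = 3420
d = (19, -2);  v_rel = (-12, 6),  |v_rel|² = 180
v_rel×d = (-12)·(-2) − (6)·(19) = -90
since m = R²·180 − (-90)²:  R² = (8100 + 3420) / 180 = 64
R = √64 = 8  ⇒  r_B = 8 − 6 = 2

rB=2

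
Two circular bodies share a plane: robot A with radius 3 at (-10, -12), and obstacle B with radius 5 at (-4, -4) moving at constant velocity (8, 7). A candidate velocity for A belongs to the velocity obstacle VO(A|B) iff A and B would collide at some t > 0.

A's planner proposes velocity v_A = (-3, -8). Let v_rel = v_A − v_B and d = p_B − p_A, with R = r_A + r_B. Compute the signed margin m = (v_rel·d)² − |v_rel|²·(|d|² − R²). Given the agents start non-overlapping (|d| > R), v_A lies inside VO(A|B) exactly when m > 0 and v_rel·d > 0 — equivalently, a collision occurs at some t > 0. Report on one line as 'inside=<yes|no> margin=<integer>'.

d = (6, 8),  |d|² = 100;  R = 3+5 = 8,  c = 100−8² = 36
v_rel = (-11, -15),  |v_rel|² = 346;  v_rel·d = (-11)·(6) + (-15)·(8) = -186
346·t² + 372·t + 36 = 0  ⇒  m = (-186)² − 346·36 = 22140
m = 22140 > 0,  v_rel·d = -186 < 0  ⇒  outside

inside=no margin=22140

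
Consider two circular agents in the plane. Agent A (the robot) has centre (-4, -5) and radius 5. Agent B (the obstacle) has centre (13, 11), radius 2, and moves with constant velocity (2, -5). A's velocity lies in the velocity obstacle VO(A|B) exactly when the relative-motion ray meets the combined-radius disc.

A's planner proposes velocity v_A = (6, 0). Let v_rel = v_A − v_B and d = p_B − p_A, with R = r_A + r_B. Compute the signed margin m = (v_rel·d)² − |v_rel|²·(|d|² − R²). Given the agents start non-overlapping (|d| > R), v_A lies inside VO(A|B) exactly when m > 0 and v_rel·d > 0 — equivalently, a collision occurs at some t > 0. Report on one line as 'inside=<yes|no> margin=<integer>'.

d = (17, 16),  |d|² = 545;  R = 5+2 = 7,  c = 545−7² = 496
v_rel = (4, 5),  |v_rel|² = 41;  v_rel·d = (4)·(17) + (5)·(16) = 148
41·t² − 296·t + 496 = 0  ⇒  m = 148² − 41·496 = 1568
m = 1568 > 0,  v_rel·d = 148 > 0  ⇒  inside

inside=yes margin=1568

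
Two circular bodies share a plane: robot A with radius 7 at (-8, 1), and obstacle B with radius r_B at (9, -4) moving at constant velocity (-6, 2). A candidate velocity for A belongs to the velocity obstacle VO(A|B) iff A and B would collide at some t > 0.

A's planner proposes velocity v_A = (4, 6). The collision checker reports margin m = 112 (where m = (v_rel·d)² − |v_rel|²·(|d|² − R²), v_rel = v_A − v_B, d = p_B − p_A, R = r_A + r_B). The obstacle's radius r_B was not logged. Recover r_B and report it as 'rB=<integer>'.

m = 112
d = (17, -5);  v_rel = (10, 4),  |v_rel|² = 116
v_rel×d = (10)·(-5) − (4)·(17) = -118
since m = R²·116 − (-118)²:  R² = (13924 + 112) / 116 = 121
R = √121 = 11  ⇒  r_B = 11 − 7 = 4

rB=4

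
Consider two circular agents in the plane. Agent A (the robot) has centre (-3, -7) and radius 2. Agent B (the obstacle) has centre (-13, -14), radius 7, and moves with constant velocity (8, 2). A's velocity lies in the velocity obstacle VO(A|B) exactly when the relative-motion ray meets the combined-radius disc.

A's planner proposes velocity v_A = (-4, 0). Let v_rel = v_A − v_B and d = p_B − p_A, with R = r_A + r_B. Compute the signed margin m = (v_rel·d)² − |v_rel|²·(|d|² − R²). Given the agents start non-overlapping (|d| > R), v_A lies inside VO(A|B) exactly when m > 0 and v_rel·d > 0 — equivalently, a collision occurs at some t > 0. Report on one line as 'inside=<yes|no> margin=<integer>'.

d = (-10, -7),  |d|² = 149;  R = 2+7 = 9,  c = 149−9² = 68
v_rel = (-12, -2),  |v_rel|² = 148;  v_rel·d = (-12)·(-10) + (-2)·(-7) = 134
148·t² − 268·t + 68 = 0  ⇒  m = 134² − 148·68 = 7892
m = 7892 > 0,  v_rel·d = 134 > 0  ⇒  inside

inside=yes margin=7892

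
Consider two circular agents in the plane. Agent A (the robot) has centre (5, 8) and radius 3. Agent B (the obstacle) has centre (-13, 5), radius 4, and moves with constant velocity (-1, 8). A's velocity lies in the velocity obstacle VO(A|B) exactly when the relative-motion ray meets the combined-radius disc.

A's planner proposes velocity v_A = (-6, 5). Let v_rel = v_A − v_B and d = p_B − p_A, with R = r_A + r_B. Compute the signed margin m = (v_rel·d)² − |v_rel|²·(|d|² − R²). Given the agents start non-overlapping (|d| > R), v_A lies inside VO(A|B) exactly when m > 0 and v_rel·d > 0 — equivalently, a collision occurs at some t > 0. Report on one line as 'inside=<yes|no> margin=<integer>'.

d = (-18, -3),  |d|² = 333;  R = 3+4 = 7,  c = 333−7² = 284
v_rel = (-5, -3),  |v_rel|² = 34;  v_rel·d = (-5)·(-18) + (-3)·(-3) = 99
34·t² − 198·t + 284 = 0  ⇒  m = 99² − 34·284 = 145
m = 145 > 0,  v_rel·d = 99 > 0  ⇒  inside

inside=yes margin=145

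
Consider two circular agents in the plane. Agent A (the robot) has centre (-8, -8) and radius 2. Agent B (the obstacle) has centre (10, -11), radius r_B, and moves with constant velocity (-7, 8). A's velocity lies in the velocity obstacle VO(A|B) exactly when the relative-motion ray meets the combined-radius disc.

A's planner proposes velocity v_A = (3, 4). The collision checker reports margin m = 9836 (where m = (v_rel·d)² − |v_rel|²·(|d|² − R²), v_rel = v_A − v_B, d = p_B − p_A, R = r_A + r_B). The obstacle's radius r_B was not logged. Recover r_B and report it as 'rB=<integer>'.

m = 9836
d = (18, -3);  v_rel = (10, -4),  |v_rel|² = 116
v_rel×d = (10)·(-3) − (-4)·(18) = 42
since m = R²·116 − 42²:  R² = (1764 + 9836) / 116 = 100
R = √100 = 10  ⇒  r_B = 10 − 2 = 8

rB=8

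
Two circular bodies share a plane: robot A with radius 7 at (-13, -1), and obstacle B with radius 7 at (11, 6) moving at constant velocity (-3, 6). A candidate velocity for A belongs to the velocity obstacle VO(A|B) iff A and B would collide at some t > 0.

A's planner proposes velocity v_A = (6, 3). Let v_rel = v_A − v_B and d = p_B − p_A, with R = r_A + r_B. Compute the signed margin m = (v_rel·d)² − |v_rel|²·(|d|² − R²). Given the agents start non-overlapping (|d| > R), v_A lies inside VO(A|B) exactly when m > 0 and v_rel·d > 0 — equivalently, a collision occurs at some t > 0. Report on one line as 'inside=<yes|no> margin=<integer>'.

d = (24, 7),  |d|² = 625;  R = 7+7 = 14,  c = 625−14² = 429
v_rel = (9, -3),  |v_rel|² = 90;  v_rel·d = (9)·(24) + (-3)·(7) = 195
90·t² − 390·t + 429 = 0  ⇒  m = 195² − 90·429 = -585
m = -585 < 0,  v_rel·d = 195 > 0  ⇒  outside

inside=no margin=-585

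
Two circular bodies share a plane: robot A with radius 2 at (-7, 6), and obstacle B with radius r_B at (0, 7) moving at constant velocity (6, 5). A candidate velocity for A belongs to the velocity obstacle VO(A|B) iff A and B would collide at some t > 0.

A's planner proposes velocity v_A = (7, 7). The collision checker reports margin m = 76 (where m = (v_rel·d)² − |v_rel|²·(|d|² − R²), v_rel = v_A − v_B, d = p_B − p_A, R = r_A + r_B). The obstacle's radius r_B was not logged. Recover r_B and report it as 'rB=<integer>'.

m = 76
d = (7, 1);  v_rel = (1, 2),  |v_rel|² = 5
v_rel×d = (1)·(1) − (2)·(7) = -13
since m = R²·5 − (-13)²:  R² = (169 + 76) / 5 = 49
R = √49 = 7  ⇒  r_B = 7 − 2 = 5

rB=5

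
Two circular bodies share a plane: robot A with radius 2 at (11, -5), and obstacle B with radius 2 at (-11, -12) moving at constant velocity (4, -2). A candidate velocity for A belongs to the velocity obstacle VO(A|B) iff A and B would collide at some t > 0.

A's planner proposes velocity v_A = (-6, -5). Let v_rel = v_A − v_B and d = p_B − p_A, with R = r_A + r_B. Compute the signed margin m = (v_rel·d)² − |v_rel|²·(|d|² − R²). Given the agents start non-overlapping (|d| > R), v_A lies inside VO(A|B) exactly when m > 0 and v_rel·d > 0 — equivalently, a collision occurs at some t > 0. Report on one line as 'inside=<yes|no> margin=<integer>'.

d = (-22, -7),  |d|² = 533;  R = 2+2 = 4,  c = 533−4² = 517
v_rel = (-10, -3),  |v_rel|² = 109;  v_rel·d = (-10)·(-22) + (-3)·(-7) = 241
109·t² − 482·t + 517 = 0  ⇒  m = 241² − 109·517 = 1728
m = 1728 > 0,  v_rel·d = 241 > 0  ⇒  inside

inside=yes margin=1728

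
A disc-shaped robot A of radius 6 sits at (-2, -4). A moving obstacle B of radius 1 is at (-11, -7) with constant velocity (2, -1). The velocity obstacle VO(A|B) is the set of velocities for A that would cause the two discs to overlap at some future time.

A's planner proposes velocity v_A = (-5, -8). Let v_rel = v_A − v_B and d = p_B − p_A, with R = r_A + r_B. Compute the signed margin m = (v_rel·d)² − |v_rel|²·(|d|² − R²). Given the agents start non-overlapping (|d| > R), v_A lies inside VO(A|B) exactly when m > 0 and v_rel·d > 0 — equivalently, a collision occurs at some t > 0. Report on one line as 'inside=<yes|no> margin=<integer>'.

d = (-9, -3),  |d|² = 90;  R = 6+1 = 7,  c = 90−7² = 41
v_rel = (-7, -7),  |v_rel|² = 98;  v_rel·d = (-7)·(-9) + (-7)·(-3) = 84
98·t² − 168·t + 41 = 0  ⇒  m = 84² − 98·41 = 3038
m = 3038 > 0,  v_rel·d = 84 > 0  ⇒  inside

inside=yes margin=3038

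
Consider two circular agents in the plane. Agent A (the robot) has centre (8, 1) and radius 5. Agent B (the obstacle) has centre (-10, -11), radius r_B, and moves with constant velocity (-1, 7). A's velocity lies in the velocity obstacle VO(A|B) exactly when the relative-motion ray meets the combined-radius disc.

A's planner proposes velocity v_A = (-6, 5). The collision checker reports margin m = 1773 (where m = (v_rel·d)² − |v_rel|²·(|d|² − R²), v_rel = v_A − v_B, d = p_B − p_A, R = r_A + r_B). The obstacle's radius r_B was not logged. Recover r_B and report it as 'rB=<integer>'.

m = 1773
d = (-18, -12);  v_rel = (-5, -2),  |v_rel|² = 29
v_rel×d = (-5)·(-12) − (-2)·(-18) = 24
since m = R²·29 − 24²:  R² = (576 + 1773) / 29 = 81
R = √81 = 9  ⇒  r_B = 9 − 5 = 4

rB=4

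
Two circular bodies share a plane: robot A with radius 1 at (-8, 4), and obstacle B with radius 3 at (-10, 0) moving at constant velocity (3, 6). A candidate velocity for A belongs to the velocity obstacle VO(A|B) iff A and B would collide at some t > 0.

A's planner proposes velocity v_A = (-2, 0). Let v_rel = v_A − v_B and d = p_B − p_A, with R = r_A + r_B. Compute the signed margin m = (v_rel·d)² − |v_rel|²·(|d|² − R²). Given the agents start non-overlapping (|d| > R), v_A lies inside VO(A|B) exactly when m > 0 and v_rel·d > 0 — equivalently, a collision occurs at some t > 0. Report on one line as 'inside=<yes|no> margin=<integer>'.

d = (-2, -4),  |d|² = 20;  R = 1+3 = 4,  c = 20−4² = 4
v_rel = (-5, -6),  |v_rel|² = 61;  v_rel·d = (-5)·(-2) + (-6)·(-4) = 34
61·t² − 68·t + 4 = 0  ⇒  m = 34² − 61·4 = 912
m = 912 > 0,  v_rel·d = 34 > 0  ⇒  inside

inside=yes margin=912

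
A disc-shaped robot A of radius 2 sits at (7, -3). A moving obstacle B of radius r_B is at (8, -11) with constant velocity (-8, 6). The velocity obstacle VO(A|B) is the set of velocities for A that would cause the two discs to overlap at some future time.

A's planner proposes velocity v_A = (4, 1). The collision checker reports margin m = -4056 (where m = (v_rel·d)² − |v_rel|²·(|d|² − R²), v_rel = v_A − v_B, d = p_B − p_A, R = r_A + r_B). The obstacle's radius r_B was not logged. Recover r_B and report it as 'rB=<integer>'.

m = -4056
d = (1, -8);  v_rel = (12, -5),  |v_rel|² = 169
v_rel×d = (12)·(-8) − (-5)·(1) = -91
since m = R²·169 − (-91)²:  R² = (8281 + -4056) / 169 = 25
R = √25 = 5  ⇒  r_B = 5 − 2 = 3

rB=3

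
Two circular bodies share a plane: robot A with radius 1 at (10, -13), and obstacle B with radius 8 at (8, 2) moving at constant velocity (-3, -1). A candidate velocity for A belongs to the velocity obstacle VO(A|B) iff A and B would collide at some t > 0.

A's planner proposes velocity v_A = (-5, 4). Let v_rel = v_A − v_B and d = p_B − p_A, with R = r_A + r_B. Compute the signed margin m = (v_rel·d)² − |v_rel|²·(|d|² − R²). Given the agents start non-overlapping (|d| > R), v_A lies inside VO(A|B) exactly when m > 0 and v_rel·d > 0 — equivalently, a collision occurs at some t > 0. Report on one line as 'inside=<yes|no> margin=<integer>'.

d = (-2, 15),  |d|² = 229;  R = 1+8 = 9,  c = 229−9² = 148
v_rel = (-2, 5),  |v_rel|² = 29;  v_rel·d = (-2)·(-2) + (5)·(15) = 79
29·t² − 158·t + 148 = 0  ⇒  m = 79² − 29·148 = 1949
m = 1949 > 0,  v_rel·d = 79 > 0  ⇒  inside

inside=yes margin=1949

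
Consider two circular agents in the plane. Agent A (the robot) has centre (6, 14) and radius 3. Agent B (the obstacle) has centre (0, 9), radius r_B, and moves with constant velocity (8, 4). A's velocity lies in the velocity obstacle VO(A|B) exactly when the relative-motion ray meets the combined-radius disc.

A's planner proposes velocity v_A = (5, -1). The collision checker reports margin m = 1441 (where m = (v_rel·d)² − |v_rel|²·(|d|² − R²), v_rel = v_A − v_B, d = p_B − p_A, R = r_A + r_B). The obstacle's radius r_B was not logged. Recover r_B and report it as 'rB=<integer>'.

m = 1441
d = (-6, -5);  v_rel = (-3, -5),  |v_rel|² = 34
v_rel×d = (-3)·(-5) − (-5)·(-6) = -15
since m = R²·34 − (-15)²:  R² = (225 + 1441) / 34 = 49
R = √49 = 7  ⇒  r_B = 7 − 3 = 4

rB=4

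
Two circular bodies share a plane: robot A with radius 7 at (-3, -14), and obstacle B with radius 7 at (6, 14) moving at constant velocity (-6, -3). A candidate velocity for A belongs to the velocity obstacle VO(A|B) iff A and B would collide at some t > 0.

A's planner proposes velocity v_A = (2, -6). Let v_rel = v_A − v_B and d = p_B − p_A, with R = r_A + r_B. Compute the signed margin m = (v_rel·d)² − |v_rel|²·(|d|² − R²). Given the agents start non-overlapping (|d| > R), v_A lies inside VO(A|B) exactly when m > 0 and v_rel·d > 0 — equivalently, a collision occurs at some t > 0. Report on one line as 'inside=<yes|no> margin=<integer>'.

d = (9, 28),  |d|² = 865;  R = 7+7 = 14,  c = 865−14² = 669
v_rel = (8, -3),  |v_rel|² = 73;  v_rel·d = (8)·(9) + (-3)·(28) = -12
73·t² + 24·t + 669 = 0  ⇒  m = (-12)² − 73·669 = -48693
m = -48693 < 0,  v_rel·d = -12 < 0  ⇒  outside

inside=no margin=-48693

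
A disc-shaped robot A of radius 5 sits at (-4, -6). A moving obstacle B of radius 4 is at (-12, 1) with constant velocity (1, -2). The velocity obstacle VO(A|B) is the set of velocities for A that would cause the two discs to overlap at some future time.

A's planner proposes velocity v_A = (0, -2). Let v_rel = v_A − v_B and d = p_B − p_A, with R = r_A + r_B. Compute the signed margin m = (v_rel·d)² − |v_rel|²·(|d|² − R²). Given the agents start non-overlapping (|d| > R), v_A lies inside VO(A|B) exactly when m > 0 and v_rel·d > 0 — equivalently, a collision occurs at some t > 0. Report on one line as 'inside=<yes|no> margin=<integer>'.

d = (-8, 7),  |d|² = 113;  R = 5+4 = 9,  c = 113−9² = 32
v_rel = (-1, 0),  |v_rel|² = 1;  v_rel·d = (-1)·(-8) + (0)·(7) = 8
1·t² − 16·t + 32 = 0  ⇒  m = 8² − 1·32 = 32
m = 32 > 0,  v_rel·d = 8 > 0  ⇒  inside

inside=yes margin=32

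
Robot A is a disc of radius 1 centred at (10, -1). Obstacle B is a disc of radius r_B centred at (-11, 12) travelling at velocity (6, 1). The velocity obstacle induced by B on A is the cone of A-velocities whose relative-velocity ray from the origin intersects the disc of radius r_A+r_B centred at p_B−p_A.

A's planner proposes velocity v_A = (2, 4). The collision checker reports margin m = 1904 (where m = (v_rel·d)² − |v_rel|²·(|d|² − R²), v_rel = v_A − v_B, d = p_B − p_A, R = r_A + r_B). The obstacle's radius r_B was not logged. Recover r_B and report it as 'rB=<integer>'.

m = 1904
d = (-21, 13);  v_rel = (-4, 3),  |v_rel|² = 25
v_rel×d = (-4)·(13) − (3)·(-21) = 11
since m = R²·25 − 11²:  R² = (121 + 1904) / 25 = 81
R = √81 = 9  ⇒  r_B = 9 − 1 = 8

rB=8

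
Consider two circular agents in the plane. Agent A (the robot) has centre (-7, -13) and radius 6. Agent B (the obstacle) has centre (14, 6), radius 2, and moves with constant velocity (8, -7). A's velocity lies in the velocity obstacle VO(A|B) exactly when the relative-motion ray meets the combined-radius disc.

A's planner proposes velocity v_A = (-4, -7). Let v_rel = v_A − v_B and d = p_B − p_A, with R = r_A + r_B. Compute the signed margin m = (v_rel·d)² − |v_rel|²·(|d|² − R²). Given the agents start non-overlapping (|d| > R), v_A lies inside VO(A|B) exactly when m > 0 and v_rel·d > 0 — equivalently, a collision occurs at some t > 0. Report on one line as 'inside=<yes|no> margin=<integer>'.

d = (21, 19),  |d|² = 802;  R = 6+2 = 8,  c = 802−8² = 738
v_rel = (-12, 0),  |v_rel|² = 144;  v_rel·d = (-12)·(21) + (0)·(19) = -252
144·t² + 504·t + 738 = 0  ⇒  m = (-252)² − 144·738 = -42768
m = -42768 < 0,  v_rel·d = -252 < 0  ⇒  outside

inside=no margin=-42768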